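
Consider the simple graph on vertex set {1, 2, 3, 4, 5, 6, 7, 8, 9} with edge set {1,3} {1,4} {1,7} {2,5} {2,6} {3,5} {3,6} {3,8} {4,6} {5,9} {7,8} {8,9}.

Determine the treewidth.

A width-3 tree decomposition is:
Bags: B1 = {1, 2, 4, 6}  B2 = {1, 2, 3, 6}  B3 = {1, 2, 3, 5}  B4 = {1, 3, 5, 7}  B5 = {3, 5, 7, 8}  B6 = {5, 7, 8, 9}
Tree: B1–B2, B2–B3, B3–B4, B4–B5, B5–B6
The largest bag has 4 vertices, giving width 3; this decomposition certifies tw(G) ≤ 3. For the lower bound: the 4 vertex sets {2,4,6}, {1}, {3}, {5,7,8,9} are disjoint, each induces a connected subgraph, and every pair is joined by at least one edge of G. Contracting each set to a single vertex therefore yields K_{4} as a minor, and since treewidth is minor-monotone, tw(G) ≥ tw(K_{4}) = 3. Hence tw(G) = 3 exactly.

3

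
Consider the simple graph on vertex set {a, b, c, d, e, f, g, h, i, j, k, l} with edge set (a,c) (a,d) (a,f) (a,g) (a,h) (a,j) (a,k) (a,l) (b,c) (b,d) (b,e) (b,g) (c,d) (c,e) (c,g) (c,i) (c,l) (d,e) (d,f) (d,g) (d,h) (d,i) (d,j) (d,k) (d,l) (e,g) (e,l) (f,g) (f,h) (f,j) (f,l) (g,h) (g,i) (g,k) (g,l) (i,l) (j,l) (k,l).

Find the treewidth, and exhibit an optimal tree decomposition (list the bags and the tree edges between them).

Treewidth 4.
One such decomposition:
Bags: B1 = {a, d, f, g, l}  B2 = {a, d, f, g, h}  B3 = {a, d, g, k, l}  B4 = {a, c, d, g, l}  B5 = {c, d, e, g, l}  B6 = {a, d, f, j, l}  B7 = {b, c, d, e, g}  B8 = {c, d, g, i, l}
Tree: B1–B2, B1–B3, B3–B4, B4–B5, B1–B6, B5–B7, B4–B8

Every bag has size at most 5, so the width is 5 − 1 = 4 and tw(G) ≤ 4. On the other hand G contains the 5-clique {a, d, f, g, h}. A clique must lie in a single bag of any decomposition, so no decomposition can have width below 4. Hence tw(G) = 4 exactly.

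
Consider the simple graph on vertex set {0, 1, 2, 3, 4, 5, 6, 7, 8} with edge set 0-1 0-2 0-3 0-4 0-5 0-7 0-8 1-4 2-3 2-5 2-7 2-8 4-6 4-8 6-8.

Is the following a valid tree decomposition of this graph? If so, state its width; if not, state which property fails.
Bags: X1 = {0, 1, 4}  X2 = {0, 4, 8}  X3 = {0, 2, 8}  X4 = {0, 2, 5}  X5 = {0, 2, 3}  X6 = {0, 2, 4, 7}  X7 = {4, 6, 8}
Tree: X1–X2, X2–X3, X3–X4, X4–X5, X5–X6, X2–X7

No — bags containing vertex 4 are not connected in the tree.

A tree decomposition must satisfy three properties: every vertex lies in some bag; for every edge, both endpoints lie together in some bag; and for every vertex, the bags containing it form a connected subtree. Here bags containing vertex 4 are not connected in the tree, so the decomposition is invalid.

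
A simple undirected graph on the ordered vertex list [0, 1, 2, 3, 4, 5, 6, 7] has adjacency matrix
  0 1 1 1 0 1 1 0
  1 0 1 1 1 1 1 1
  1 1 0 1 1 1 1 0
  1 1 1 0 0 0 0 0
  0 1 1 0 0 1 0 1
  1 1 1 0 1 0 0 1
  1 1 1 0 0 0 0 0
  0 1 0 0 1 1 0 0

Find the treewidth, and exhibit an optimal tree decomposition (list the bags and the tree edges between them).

The largest bag has 4 vertices, giving width 3; this decomposition certifies tw(G) ≤ 3. Conversely, {0, 1, 2, 3} is a clique of size 4, and the vertices of any clique must share a bag in every tree decomposition; so some bag has ≥ 4 vertices and tw(G) ≥ 3. The upper and lower bounds meet at 3, so that is the treewidth.

Treewidth 3.
One such decomposition:
Bags: B1 = {0, 1, 2, 3}  B2 = {0, 1, 2, 5}  B3 = {1, 2, 4, 5}  B4 = {0, 1, 2, 6}  B5 = {1, 4, 5, 7}
Tree: B1–B2, B2–B3, B1–B4, B3–B5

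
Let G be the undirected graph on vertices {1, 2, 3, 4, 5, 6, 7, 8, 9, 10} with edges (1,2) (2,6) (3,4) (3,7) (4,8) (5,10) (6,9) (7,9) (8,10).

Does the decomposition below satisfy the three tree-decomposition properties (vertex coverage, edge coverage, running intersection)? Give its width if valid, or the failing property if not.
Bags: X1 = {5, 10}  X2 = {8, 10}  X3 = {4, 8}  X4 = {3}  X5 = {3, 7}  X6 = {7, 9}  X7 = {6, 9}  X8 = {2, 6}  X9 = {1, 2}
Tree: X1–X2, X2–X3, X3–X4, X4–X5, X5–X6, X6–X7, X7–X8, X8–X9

No — edge (4,3) lies in no bag.

A tree decomposition must satisfy three properties: every vertex lies in some bag; for every edge, both endpoints lie together in some bag; and for every vertex, the bags containing it form a connected subtree. Here edge (4,3) lies in no bag, so the decomposition is invalid.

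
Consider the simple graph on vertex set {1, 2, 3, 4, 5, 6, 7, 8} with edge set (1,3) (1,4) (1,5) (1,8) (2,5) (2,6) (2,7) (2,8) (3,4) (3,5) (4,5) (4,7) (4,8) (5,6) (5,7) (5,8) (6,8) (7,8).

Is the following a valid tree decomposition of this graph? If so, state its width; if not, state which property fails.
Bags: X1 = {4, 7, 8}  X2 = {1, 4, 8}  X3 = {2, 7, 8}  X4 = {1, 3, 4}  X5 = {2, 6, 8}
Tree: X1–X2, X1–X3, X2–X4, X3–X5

A tree decomposition must satisfy three properties: every vertex lies in some bag; for every edge, both endpoints lie together in some bag; and for every vertex, the bags containing it form a connected subtree. Here vertex 5 appears in no bag, so the decomposition is invalid.

No — vertex 5 appears in no bag.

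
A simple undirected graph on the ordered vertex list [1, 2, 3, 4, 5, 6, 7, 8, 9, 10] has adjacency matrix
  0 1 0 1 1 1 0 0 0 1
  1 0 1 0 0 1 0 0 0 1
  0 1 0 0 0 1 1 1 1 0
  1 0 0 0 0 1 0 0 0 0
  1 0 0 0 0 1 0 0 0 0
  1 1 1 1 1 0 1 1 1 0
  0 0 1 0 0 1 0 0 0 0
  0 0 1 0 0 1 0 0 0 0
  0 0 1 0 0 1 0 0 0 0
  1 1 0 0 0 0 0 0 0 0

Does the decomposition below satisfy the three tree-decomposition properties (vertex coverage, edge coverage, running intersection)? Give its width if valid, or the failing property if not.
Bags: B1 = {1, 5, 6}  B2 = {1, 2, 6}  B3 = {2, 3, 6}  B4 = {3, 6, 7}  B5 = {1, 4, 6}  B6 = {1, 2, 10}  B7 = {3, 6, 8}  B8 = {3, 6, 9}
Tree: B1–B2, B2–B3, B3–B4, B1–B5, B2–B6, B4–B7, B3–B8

Vertex coverage: the bags together contain {1, 2, 3, 4, 5, 6, 7, 8, 9, 10}, the full vertex set. Edge coverage: each edge of G has both endpoints in at least one bag. Running intersection: for every vertex, the bags containing it form a connected subtree. All three properties hold, so this is a valid tree decomposition of width max|bag| − 1 = 2, and hence tw(G) ≤ 2.

Yes; width 2.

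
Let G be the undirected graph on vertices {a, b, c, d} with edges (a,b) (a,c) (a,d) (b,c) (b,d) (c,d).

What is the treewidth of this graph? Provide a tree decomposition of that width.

With just one bag of size 4, the width is 4 − 1 = 3, so tw(G) ≤ 3. On the other hand G contains the 4-clique {a, b, c, d}. A clique must lie in a single bag of any decomposition, so no decomposition can have width below 3. Combining the bounds, tw(G) = 3.

Treewidth 3.
Bags: B1 = {a, b, c, d}
Tree: (single bag)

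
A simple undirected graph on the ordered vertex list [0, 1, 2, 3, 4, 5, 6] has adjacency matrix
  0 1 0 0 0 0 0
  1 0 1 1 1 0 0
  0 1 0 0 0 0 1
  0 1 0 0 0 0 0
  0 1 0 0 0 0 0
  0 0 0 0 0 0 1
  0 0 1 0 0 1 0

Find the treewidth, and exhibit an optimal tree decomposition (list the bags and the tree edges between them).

Treewidth 1.
Bags: B1 = {1, 4}  B2 = {1, 2}  B3 = {1, 3}  B4 = {0, 1}  B5 = {2, 6}  B6 = {5, 6}
Tree: B1–B2, B2–B3, B2–B4, B2–B5, B5–B6

Each bag holds 2 vertices, so the decomposition has width 1, which upper-bounds the treewidth. Any graph with an edge has treewidth ≥ 1, and G has the edge 4–1. Combining the bounds, tw(G) = 1.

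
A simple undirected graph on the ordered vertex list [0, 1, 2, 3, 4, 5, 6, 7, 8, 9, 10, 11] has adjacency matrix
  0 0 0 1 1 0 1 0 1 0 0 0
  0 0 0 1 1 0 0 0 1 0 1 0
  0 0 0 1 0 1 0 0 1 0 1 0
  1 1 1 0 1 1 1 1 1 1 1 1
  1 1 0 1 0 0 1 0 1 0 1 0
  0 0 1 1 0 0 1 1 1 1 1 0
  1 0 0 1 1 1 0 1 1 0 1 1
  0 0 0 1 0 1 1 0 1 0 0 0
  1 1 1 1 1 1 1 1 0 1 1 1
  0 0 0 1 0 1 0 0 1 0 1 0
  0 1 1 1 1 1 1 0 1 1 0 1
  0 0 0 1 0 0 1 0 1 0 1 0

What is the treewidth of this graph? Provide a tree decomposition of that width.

Every bag has size at most 5, so the width is 5 − 1 = 4 and tw(G) ≤ 4. Conversely, {0, 3, 4, 6, 8} is a clique of size 5, and the vertices of any clique must share a bag in every tree decomposition; so some bag has ≥ 5 vertices and tw(G) ≥ 4. Combining the bounds, tw(G) = 4.

Treewidth 4.
One optimal decomposition is:
Bags: B1 = {3, 5, 6, 8, 10}  B2 = {3, 6, 8, 10, 11}  B3 = {3, 4, 6, 8, 10}  B4 = {3, 5, 6, 7, 8}  B5 = {0, 3, 4, 6, 8}  B6 = {1, 3, 4, 8, 10}  B7 = {2, 3, 5, 8, 10}  B8 = {3, 5, 8, 9, 10}
Tree: B1–B2, B1–B3, B1–B4, B3–B5, B3–B6, B1–B7, B1–B8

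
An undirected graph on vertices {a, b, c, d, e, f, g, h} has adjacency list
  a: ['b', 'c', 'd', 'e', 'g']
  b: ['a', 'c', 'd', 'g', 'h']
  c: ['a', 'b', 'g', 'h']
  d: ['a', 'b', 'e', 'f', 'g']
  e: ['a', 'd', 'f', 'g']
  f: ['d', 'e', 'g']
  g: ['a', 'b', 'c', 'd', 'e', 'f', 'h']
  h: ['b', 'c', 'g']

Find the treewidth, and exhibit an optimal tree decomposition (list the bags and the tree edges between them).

Every bag has size at most 4, so the width is 4 − 1 = 3 and tw(G) ≤ 3. On the other hand G contains the 4-clique {d, e, f, g}. A clique must lie in a single bag of any decomposition, so no decomposition can have width below 3. Therefore the treewidth is 3.

Treewidth 3.
One such decomposition:
Bags: B1 = {a, b, d, g}  B2 = {a, b, c, g}  B3 = {a, d, e, g}  B4 = {b, c, g, h}  B5 = {d, e, f, g}
Tree: B1–B2, B1–B3, B2–B4, B3–B5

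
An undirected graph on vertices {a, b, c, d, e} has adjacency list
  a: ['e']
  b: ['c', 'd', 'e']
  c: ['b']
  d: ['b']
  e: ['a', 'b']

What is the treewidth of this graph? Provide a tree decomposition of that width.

Treewidth 1.
Bags: B1 = {b, e}  B2 = {b, d}  B3 = {b, c}  B4 = {a, e}
Tree: B1–B2, B2–B3, B1–B4

Each bag holds 2 vertices, so the decomposition has width 1, which upper-bounds the treewidth. G has an edge, so its treewidth is at least 1. Combining the bounds, tw(G) = 1.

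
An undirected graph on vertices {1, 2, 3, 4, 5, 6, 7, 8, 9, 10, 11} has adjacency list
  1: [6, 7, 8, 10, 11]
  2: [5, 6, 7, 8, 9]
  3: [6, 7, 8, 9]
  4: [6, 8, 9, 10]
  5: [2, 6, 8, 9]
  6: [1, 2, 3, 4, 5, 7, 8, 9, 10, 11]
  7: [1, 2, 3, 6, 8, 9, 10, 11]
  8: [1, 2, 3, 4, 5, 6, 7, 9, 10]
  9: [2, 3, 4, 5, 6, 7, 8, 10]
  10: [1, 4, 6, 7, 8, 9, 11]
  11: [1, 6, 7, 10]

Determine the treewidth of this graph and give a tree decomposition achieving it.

Treewidth 4.
Bags: B1 = {2, 6, 7, 8, 9}  B2 = {6, 7, 8, 9, 10}  B3 = {3, 6, 7, 8, 9}  B4 = {2, 5, 6, 8, 9}  B5 = {4, 6, 8, 9, 10}  B6 = {1, 6, 7, 8, 10}  B7 = {1, 6, 7, 10, 11}
Tree: B1–B2, B2–B3, B1–B4, B2–B5, B2–B6, B6–B7

The largest bag has 5 vertices, giving width 4; this decomposition certifies tw(G) ≤ 4. Conversely, {1, 6, 7, 8, 10} is a clique of size 5, and the vertices of any clique must share a bag in every tree decomposition; so some bag has ≥ 5 vertices and tw(G) ≥ 4. Combining the bounds, tw(G) = 4.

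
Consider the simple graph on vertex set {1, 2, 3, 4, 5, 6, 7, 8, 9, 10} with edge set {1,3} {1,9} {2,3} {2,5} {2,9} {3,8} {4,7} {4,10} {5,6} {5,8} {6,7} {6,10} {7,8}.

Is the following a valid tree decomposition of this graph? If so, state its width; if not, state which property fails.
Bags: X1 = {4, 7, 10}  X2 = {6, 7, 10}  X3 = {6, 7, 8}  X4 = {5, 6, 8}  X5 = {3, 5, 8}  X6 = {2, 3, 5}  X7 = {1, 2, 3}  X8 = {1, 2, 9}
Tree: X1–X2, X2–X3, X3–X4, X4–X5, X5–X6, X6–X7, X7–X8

Vertex coverage: the bags together contain {1, 2, 3, 4, 5, 6, 7, 8, 9, 10}, the full vertex set. Edge coverage: each edge of G has both endpoints in at least one bag. Running intersection: for every vertex, the bags containing it form a connected subtree. All three properties hold, so this is a valid tree decomposition of width max|bag| − 1 = 2, and hence tw(G) ≤ 2.

Yes; width 2.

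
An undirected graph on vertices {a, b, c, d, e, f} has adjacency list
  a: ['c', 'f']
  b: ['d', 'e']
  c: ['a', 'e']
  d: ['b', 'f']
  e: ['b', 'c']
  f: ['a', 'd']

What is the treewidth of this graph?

2

A width-2 tree decomposition is:
Bags: B1 = {b, d, e}  B2 = {c, d, e}  B3 = {a, c, d}  B4 = {a, d, f}
Tree: B1–B2, B2–B3, B3–B4
Each bag holds 3 vertices, so the decomposition has width 2, which upper-bounds the treewidth. For the lower bound, G contains the cycle d–b–e–c–a–f–d, so G is not a forest; only forests have treewidth ≤ 1, hence tw(G) ≥ 2. Combining the bounds, tw(G) = 2.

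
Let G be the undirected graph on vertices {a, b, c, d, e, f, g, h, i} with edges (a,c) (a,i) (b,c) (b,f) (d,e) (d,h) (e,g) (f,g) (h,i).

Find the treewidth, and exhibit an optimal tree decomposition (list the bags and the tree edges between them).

Each bag holds 3 vertices, so the decomposition has width 2, which upper-bounds the treewidth. The edges f–b–c–a–i–h–d–e–g–f form a cycle, so G is not a tree and its treewidth is at least 2. Combining the bounds, tw(G) = 2.

Treewidth 2.
One such decomposition:
Bags: B1 = {b, c, f}  B2 = {a, c, f}  B3 = {a, f, i}  B4 = {f, h, i}  B5 = {d, f, h}  B6 = {d, e, f}  B7 = {e, f, g}
Tree: B1–B2, B2–B3, B3–B4, B4–B5, B5–B6, B6–B7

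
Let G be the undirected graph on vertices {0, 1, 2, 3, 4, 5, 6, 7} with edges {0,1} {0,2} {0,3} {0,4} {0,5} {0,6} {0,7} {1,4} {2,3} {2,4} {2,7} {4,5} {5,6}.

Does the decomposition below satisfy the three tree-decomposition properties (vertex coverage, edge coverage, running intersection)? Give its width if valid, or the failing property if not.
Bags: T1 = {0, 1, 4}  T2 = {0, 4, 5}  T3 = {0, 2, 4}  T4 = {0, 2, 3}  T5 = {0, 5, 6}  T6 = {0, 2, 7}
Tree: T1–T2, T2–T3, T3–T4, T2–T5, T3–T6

Checking the three conditions: (i) the bags cover all of {0, 1, 2, 3, 4, 5, 6, 7}; (ii) for each edge, some bag contains both endpoints; (iii) the bags containing any fixed vertex form a subtree. All hold, so the decomposition is valid with width 3 − 1 = 2.

Yes; width 2.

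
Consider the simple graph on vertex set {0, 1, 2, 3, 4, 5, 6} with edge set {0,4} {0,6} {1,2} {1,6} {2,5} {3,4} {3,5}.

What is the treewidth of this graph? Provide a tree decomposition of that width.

Treewidth 2.
One such decomposition:
Bags: B1 = {1, 2, 6}  B2 = {2, 5, 6}  B3 = {3, 5, 6}  B4 = {3, 4, 6}  B5 = {0, 4, 6}
Tree: B1–B2, B2–B3, B3–B4, B4–B5

The largest bag has 3 vertices, giving width 2; this decomposition certifies tw(G) ≤ 2. The edges 6–1–2–5–3–4–0–6 form a cycle, so G is not a tree and its treewidth is at least 2. Combining the bounds, tw(G) = 2.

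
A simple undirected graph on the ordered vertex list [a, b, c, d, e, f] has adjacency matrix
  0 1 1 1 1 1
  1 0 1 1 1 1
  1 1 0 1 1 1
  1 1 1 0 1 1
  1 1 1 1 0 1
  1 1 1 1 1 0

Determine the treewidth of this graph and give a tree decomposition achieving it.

A single bag containing all 6 vertices is trivially a valid decomposition of width 5. For the lower bound, the 6 vertices {a, b, c, d, e, f} are pairwise adjacent, and any tree decomposition puts a clique entirely inside one bag — forcing width ≥ 5. The upper and lower bounds meet at 5, so that is the treewidth.

Treewidth 5.
Bags: B1 = {a, b, c, d, e, f}
Tree: (single bag)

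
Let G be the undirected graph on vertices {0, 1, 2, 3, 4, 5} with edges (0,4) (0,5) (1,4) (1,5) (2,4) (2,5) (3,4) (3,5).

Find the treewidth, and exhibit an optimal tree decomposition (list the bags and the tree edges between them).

Treewidth 2.
One such decomposition:
Bags: B1 = {1, 4, 5}  B2 = {2, 4, 5}  B3 = {3, 4, 5}  B4 = {0, 4, 5}
Tree: B1–B2, B2–B3, B3–B4

Every bag has size at most 3, so the width is 3 − 1 = 2 and tw(G) ≤ 2. Since 1–4–2–5–1 is a cycle in G, G is not acyclic. Forests are exactly the graphs of treewidth ≤ 1, so tw(G) ≥ 2. Hence tw(G) = 2 exactly.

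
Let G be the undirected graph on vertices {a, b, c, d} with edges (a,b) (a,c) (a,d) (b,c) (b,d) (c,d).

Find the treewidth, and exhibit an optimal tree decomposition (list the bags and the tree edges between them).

Treewidth 3.
One optimal decomposition is:
Bags: B1 = {a, b, c, d}
Tree: (single bag)

A single bag containing all 4 vertices is trivially a valid decomposition of width 3. For the lower bound, the 4 vertices {a, b, c, d} are pairwise adjacent, and any tree decomposition puts a clique entirely inside one bag — forcing width ≥ 3. Therefore the treewidth is 3.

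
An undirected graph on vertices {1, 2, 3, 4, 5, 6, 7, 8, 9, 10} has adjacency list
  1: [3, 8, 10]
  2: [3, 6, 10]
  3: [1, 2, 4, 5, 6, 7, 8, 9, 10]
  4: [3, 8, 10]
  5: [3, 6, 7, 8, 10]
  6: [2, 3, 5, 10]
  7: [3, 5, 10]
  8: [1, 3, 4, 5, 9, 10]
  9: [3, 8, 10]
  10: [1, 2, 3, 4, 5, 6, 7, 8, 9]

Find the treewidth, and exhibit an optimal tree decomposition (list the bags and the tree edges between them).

Treewidth 3.
One optimal decomposition is:
Bags: B1 = {2, 3, 6, 10}  B2 = {3, 5, 6, 10}  B3 = {3, 5, 8, 10}  B4 = {1, 3, 8, 10}  B5 = {3, 4, 8, 10}  B6 = {3, 8, 9, 10}  B7 = {3, 5, 7, 10}
Tree: B1–B2, B2–B3, B3–B4, B3–B5, B5–B6, B3–B7

The largest bag has 4 vertices, giving width 3; this decomposition certifies tw(G) ≤ 3. Conversely, {1, 3, 8, 10} is a clique of size 4, and the vertices of any clique must share a bag in every tree decomposition; so some bag has ≥ 4 vertices and tw(G) ≥ 3. Combining the bounds, tw(G) = 3.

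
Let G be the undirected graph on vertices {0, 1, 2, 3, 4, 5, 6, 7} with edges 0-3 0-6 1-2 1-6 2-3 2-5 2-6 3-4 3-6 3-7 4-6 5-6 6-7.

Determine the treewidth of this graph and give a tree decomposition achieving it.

The largest bag has 3 vertices, giving width 2; this decomposition certifies tw(G) ≤ 2. Conversely, {1, 2, 6} is a clique of size 3, and the vertices of any clique must share a bag in every tree decomposition; so some bag has ≥ 3 vertices and tw(G) ≥ 2. Therefore the treewidth is 2.

Treewidth 2.
One optimal decomposition is:
Bags: B1 = {3, 4, 6}  B2 = {2, 3, 6}  B3 = {1, 2, 6}  B4 = {3, 6, 7}  B5 = {0, 3, 6}  B6 = {2, 5, 6}
Tree: B1–B2, B2–B3, B1–B4, B4–B5, B3–B6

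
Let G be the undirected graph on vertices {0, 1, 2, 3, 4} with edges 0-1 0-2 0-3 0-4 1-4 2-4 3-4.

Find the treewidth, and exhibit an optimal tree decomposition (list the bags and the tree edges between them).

Treewidth 2.
One such decomposition:
Bags: B1 = {0, 3, 4}  B2 = {0, 2, 4}  B3 = {0, 1, 4}
Tree: B1–B2, B1–B3

Each bag holds 3 vertices, so the decomposition has width 2, which upper-bounds the treewidth. Conversely, {0, 1, 4} is a clique of size 3, and the vertices of any clique must share a bag in every tree decomposition; so some bag has ≥ 3 vertices and tw(G) ≥ 2. Hence tw(G) = 2 exactly.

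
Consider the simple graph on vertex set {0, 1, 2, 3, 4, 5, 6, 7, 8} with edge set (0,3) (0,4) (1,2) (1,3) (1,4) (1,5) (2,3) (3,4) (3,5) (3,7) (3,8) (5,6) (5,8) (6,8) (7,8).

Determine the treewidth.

2

A width-2 tree decomposition is:
Bags: B1 = {1, 3, 4}  B2 = {1, 2, 3}  B3 = {1, 3, 5}  B4 = {3, 5, 8}  B5 = {3, 7, 8}  B6 = {5, 6, 8}  B7 = {0, 3, 4}
Tree: B1–B2, B1–B3, B3–B4, B4–B5, B4–B6, B1–B7
Every bag has size at most 3, so the width is 3 − 1 = 2 and tw(G) ≤ 2. On the other hand G contains the 3-clique {0, 3, 4}. A clique must lie in a single bag of any decomposition, so no decomposition can have width below 2. Therefore the treewidth is 2.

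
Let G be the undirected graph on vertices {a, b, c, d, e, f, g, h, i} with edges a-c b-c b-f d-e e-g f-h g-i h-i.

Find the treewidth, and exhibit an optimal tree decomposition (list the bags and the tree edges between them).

Treewidth 1.
Bags: B1 = {d, e}  B2 = {e, g}  B3 = {g, i}  B4 = {h, i}  B5 = {f, h}  B6 = {b, f}  B7 = {b, c}  B8 = {a, c}
Tree: B1–B2, B2–B3, B3–B4, B4–B5, B5–B6, B6–B7, B7–B8

Each bag holds 2 vertices, so the decomposition has width 1, which upper-bounds the treewidth. G has an edge, so its treewidth is at least 1. Therefore the treewidth is 1.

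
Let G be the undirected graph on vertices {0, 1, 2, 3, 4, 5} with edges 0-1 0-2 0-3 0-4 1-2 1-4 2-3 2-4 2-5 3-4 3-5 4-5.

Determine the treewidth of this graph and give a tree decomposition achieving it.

The largest bag has 4 vertices, giving width 3; this decomposition certifies tw(G) ≤ 3. Conversely, {0, 1, 2, 4} is a clique of size 4, and the vertices of any clique must share a bag in every tree decomposition; so some bag has ≥ 4 vertices and tw(G) ≥ 3. Hence tw(G) = 3 exactly.

Treewidth 3.
One such decomposition:
Bags: B1 = {0, 2, 3, 4}  B2 = {0, 1, 2, 4}  B3 = {2, 3, 4, 5}
Tree: B1–B2, B1–B3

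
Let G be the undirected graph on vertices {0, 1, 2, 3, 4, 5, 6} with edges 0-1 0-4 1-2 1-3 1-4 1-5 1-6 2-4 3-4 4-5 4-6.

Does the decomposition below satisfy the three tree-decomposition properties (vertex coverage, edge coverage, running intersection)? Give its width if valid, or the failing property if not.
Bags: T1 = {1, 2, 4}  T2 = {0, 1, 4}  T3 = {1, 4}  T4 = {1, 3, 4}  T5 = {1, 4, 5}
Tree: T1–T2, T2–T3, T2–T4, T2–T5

A tree decomposition must satisfy three properties: every vertex lies in some bag; for every edge, both endpoints lie together in some bag; and for every vertex, the bags containing it form a connected subtree. Here vertex 6 appears in no bag, so the decomposition is invalid.

No — vertex 6 appears in no bag.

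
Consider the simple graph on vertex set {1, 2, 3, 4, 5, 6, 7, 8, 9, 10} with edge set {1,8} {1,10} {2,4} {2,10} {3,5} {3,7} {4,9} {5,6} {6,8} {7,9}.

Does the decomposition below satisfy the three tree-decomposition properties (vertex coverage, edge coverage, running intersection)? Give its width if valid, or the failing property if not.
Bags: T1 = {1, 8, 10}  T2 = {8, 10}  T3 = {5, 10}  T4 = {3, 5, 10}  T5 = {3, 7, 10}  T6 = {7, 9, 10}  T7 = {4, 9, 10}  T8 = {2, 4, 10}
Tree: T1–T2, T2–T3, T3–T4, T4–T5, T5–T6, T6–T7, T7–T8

No — vertex 6 appears in no bag.

A tree decomposition must satisfy three properties: every vertex lies in some bag; for every edge, both endpoints lie together in some bag; and for every vertex, the bags containing it form a connected subtree. Here vertex 6 appears in no bag, so the decomposition is invalid.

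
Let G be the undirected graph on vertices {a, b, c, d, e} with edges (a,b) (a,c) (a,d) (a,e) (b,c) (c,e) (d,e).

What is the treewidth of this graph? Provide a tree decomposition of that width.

Treewidth 2.
One optimal decomposition is:
Bags: B1 = {a, d, e}  B2 = {a, c, e}  B3 = {a, b, c}
Tree: B1–B2, B2–B3

Every bag has size at most 3, so the width is 3 − 1 = 2 and tw(G) ≤ 2. Conversely, {a, d, e} is a clique of size 3, and the vertices of any clique must share a bag in every tree decomposition; so some bag has ≥ 3 vertices and tw(G) ≥ 2. Therefore the treewidth is 2.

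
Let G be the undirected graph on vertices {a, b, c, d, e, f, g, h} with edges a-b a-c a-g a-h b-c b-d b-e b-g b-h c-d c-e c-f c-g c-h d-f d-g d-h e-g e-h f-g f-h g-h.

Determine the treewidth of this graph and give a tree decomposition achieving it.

Treewidth 4.
One such decomposition:
Bags: B1 = {b, c, d, g, h}  B2 = {a, b, c, g, h}  B3 = {b, c, e, g, h}  B4 = {c, d, f, g, h}
Tree: B1–B2, B2–B3, B1–B4

Every bag has size at most 5, so the width is 5 − 1 = 4 and tw(G) ≤ 4. For the lower bound, the 5 vertices {c, d, f, g, h} are pairwise adjacent, and any tree decomposition puts a clique entirely inside one bag — forcing width ≥ 4. Therefore the treewidth is 4.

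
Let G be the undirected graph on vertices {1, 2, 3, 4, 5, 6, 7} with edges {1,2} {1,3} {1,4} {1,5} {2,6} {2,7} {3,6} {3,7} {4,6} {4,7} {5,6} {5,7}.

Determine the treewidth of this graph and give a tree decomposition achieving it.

Treewidth 3.
One such decomposition:
Bags: B1 = {1, 2, 6, 7}  B2 = {1, 5, 6, 7}  B3 = {1, 3, 6, 7}  B4 = {1, 4, 6, 7}
Tree: B1–B2, B2–B3, B3–B4

Every bag has size at most 4, so the width is 4 − 1 = 3 and tw(G) ≤ 3. For the lower bound: the 4 vertex sets {2,6}, {1,5}, {7}, {3} are disjoint, each induces a connected subgraph, and every pair is joined by at least one edge of G. Contracting each set to a single vertex therefore yields K_{4} as a minor, and since treewidth is minor-monotone, tw(G) ≥ tw(K_{4}) = 3. Hence tw(G) = 3 exactly.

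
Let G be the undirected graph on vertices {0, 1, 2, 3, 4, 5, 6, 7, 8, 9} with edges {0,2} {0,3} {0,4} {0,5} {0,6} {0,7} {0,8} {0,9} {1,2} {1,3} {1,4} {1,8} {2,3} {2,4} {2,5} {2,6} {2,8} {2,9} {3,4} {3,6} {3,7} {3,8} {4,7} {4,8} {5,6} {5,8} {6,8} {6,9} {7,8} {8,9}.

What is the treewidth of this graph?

4

A width-4 tree decomposition is:
Bags: B1 = {0, 2, 3, 6, 8}  B2 = {0, 2, 6, 8, 9}  B3 = {0, 2, 3, 4, 8}  B4 = {0, 3, 4, 7, 8}  B5 = {1, 2, 3, 4, 8}  B6 = {0, 2, 5, 6, 8}
Tree: B1–B2, B1–B3, B3–B4, B3–B5, B1–B6
Every bag has size at most 5, so the width is 5 − 1 = 4 and tw(G) ≤ 4. Conversely, {0, 2, 3, 4, 8} is a clique of size 5, and the vertices of any clique must share a bag in every tree decomposition; so some bag has ≥ 5 vertices and tw(G) ≥ 4. Therefore the treewidth is 4.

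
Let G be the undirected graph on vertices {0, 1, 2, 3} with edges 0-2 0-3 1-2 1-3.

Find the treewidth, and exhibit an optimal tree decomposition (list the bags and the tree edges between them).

Treewidth 2.
One optimal decomposition is:
Bags: B1 = {0, 2, 3}  B2 = {1, 2, 3}
Tree: B1–B2

Every bag has size at most 3, so the width is 3 − 1 = 2 and tw(G) ≤ 2. The edges 3–0–2–1–3 form a cycle, so G is not a tree and its treewidth is at least 2. Hence tw(G) = 2 exactly.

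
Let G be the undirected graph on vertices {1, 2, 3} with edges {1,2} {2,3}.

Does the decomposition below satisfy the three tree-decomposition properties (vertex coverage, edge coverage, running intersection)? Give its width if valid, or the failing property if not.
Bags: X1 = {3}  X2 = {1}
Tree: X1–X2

A tree decomposition must satisfy three properties: every vertex lies in some bag; for every edge, both endpoints lie together in some bag; and for every vertex, the bags containing it form a connected subtree. Here vertex 2 appears in no bag, so the decomposition is invalid.

No — vertex 2 appears in no bag.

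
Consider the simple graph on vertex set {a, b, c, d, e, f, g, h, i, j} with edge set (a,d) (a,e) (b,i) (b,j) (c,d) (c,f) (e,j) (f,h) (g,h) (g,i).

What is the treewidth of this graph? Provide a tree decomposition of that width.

Treewidth 2.
Bags: B1 = {a, d, e}  B2 = {d, e, j}  B3 = {b, d, j}  B4 = {b, d, i}  B5 = {d, g, i}  B6 = {d, g, h}  B7 = {d, f, h}  B8 = {c, d, f}
Tree: B1–B2, B2–B3, B3–B4, B4–B5, B5–B6, B6–B7, B7–B8

Each bag holds 3 vertices, so the decomposition has width 2, which upper-bounds the treewidth. For the lower bound, G contains the cycle d–a–e–j–b–i–g–h–f–c–d, so G is not a forest; only forests have treewidth ≤ 1, hence tw(G) ≥ 2. Combining the bounds, tw(G) = 2.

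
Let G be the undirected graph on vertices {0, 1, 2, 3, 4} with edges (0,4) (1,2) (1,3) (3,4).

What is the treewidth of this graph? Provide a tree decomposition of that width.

Treewidth 1.
Bags: B1 = {0, 4}  B2 = {3, 4}  B3 = {1, 3}  B4 = {1, 2}
Tree: B1–B2, B2–B3, B3–B4

Each bag holds 2 vertices, so the decomposition has width 1, which upper-bounds the treewidth. Since G has at least one edge (e.g. 4–0), it is not an edgeless graph, so tw(G) ≥ 1. Hence tw(G) = 1 exactly.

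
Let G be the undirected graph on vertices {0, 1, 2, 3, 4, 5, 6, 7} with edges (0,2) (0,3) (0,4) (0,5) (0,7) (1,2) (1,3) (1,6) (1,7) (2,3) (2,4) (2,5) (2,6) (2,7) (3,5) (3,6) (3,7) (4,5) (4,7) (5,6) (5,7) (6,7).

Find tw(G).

A width-4 tree decomposition is:
Bags: B1 = {2, 3, 5, 6, 7}  B2 = {1, 2, 3, 6, 7}  B3 = {0, 2, 3, 5, 7}  B4 = {0, 2, 4, 5, 7}
Tree: B1–B2, B1–B3, B3–B4
Each bag holds 5 vertices, so the decomposition has width 4, which upper-bounds the treewidth. On the other hand G contains the 5-clique {1, 2, 3, 6, 7}. A clique must lie in a single bag of any decomposition, so no decomposition can have width below 4. Hence tw(G) = 4 exactly.

4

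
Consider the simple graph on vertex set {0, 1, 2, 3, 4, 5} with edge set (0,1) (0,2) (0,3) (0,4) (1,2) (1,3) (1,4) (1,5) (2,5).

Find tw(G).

2

A width-2 tree decomposition is:
Bags: B1 = {0, 1, 4}  B2 = {0, 1, 3}  B3 = {0, 1, 2}  B4 = {1, 2, 5}
Tree: B1–B2, B2–B3, B3–B4
Each bag holds 3 vertices, so the decomposition has width 2, which upper-bounds the treewidth. Conversely, {0, 1, 2} is a clique of size 3, and the vertices of any clique must share a bag in every tree decomposition; so some bag has ≥ 3 vertices and tw(G) ≥ 2. Combining the bounds, tw(G) = 2.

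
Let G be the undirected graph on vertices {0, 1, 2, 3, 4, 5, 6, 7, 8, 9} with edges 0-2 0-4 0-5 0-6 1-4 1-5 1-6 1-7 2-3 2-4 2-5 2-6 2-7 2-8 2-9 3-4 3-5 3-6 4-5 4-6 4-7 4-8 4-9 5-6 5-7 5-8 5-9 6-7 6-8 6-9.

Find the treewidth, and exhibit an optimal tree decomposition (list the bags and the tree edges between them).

Treewidth 4.
One such decomposition:
Bags: B1 = {2, 4, 5, 6, 9}  B2 = {2, 4, 5, 6, 8}  B3 = {2, 4, 5, 6, 7}  B4 = {0, 2, 4, 5, 6}  B5 = {2, 3, 4, 5, 6}  B6 = {1, 4, 5, 6, 7}
Tree: B1–B2, B1–B3, B3–B4, B2–B5, B3–B6

The largest bag has 5 vertices, giving width 4; this decomposition certifies tw(G) ≤ 4. Conversely, {1, 4, 5, 6, 7} is a clique of size 5, and the vertices of any clique must share a bag in every tree decomposition; so some bag has ≥ 5 vertices and tw(G) ≥ 4. The upper and lower bounds meet at 4, so that is the treewidth.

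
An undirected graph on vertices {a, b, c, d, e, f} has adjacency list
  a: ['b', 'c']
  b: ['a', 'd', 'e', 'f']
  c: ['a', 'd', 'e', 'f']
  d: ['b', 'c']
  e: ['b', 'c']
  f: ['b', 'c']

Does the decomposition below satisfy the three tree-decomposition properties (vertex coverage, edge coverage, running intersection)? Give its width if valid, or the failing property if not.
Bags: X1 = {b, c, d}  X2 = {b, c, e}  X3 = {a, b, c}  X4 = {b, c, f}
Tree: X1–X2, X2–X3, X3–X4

Yes; width 2.

Vertex coverage: the bags together contain {a, b, c, d, e, f}, the full vertex set. Edge coverage: each edge of G has both endpoints in at least one bag. Running intersection: for every vertex, the bags containing it form a connected subtree. All three properties hold, so this is a valid tree decomposition of width max|bag| − 1 = 2, and hence tw(G) ≤ 2.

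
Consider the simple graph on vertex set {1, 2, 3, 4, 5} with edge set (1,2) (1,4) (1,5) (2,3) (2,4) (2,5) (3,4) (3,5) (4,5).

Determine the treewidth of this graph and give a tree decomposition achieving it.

Every bag has size at most 4, so the width is 4 − 1 = 3 and tw(G) ≤ 3. On the other hand G contains the 4-clique {1, 2, 4, 5}. A clique must lie in a single bag of any decomposition, so no decomposition can have width below 3. Therefore the treewidth is 3.

Treewidth 3.
Bags: B1 = {2, 3, 4, 5}  B2 = {1, 2, 4, 5}
Tree: B1–B2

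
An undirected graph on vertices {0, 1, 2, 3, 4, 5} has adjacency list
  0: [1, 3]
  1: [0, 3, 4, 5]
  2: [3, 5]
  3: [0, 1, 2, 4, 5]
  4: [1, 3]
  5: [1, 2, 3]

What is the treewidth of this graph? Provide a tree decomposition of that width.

Treewidth 2.
One optimal decomposition is:
Bags: B1 = {1, 3, 5}  B2 = {0, 1, 3}  B3 = {2, 3, 5}  B4 = {1, 3, 4}
Tree: B1–B2, B1–B3, B1–B4

Each bag holds 3 vertices, so the decomposition has width 2, which upper-bounds the treewidth. For the lower bound, the 3 vertices {0, 1, 3} are pairwise adjacent, and any tree decomposition puts a clique entirely inside one bag — forcing width ≥ 2. Hence tw(G) = 2 exactly.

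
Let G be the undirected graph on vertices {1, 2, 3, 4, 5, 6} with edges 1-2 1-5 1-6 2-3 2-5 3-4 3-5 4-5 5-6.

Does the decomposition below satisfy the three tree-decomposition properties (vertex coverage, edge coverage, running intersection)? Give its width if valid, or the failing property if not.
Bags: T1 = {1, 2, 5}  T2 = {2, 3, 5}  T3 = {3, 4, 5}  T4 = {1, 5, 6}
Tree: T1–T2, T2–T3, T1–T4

Yes; width 2.

Vertex coverage: the bags together contain {1, 2, 3, 4, 5, 6}, the full vertex set. Edge coverage: each edge of G has both endpoints in at least one bag. Running intersection: for every vertex, the bags containing it form a connected subtree. All three properties hold, so this is a valid tree decomposition of width max|bag| − 1 = 2, and hence tw(G) ≤ 2.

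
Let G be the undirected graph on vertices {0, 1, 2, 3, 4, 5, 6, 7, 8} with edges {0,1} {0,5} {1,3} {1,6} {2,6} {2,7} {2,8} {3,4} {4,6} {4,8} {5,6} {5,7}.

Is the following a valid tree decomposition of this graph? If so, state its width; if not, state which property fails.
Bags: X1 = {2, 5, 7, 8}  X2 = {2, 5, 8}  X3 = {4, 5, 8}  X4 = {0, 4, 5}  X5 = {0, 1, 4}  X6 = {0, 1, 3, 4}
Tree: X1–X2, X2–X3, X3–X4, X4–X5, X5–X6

No — vertex 6 appears in no bag.

A tree decomposition must satisfy three properties: every vertex lies in some bag; for every edge, both endpoints lie together in some bag; and for every vertex, the bags containing it form a connected subtree. Here vertex 6 appears in no bag, so the decomposition is invalid.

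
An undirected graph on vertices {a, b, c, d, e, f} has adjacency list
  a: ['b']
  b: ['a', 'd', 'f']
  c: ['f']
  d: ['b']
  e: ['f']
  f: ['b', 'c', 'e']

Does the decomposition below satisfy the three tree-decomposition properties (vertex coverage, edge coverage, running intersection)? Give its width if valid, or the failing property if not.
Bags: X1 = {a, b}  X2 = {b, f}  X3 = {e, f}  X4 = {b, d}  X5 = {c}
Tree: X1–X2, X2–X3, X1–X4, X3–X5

A tree decomposition must satisfy three properties: every vertex lies in some bag; for every edge, both endpoints lie together in some bag; and for every vertex, the bags containing it form a connected subtree. Here edge (f,c) lies in no bag, so the decomposition is invalid.

No — edge (f,c) lies in no bag.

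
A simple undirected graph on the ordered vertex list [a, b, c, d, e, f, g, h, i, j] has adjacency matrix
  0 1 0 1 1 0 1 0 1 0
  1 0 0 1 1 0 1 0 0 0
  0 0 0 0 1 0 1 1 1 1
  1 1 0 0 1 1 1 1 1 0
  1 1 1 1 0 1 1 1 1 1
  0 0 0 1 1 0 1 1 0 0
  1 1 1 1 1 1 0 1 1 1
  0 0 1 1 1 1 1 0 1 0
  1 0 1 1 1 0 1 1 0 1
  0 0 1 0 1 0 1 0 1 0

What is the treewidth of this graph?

4

A width-4 tree decomposition is:
Bags: B1 = {d, e, g, h, i}  B2 = {d, e, f, g, h}  B3 = {c, e, g, h, i}  B4 = {a, d, e, g, i}  B5 = {a, b, d, e, g}  B6 = {c, e, g, i, j}
Tree: B1–B2, B1–B3, B1–B4, B4–B5, B3–B6
Every bag has size at most 5, so the width is 5 − 1 = 4 and tw(G) ≤ 4. Conversely, {d, e, f, g, h} is a clique of size 5, and the vertices of any clique must share a bag in every tree decomposition; so some bag has ≥ 5 vertices and tw(G) ≥ 4. Combining the bounds, tw(G) = 4.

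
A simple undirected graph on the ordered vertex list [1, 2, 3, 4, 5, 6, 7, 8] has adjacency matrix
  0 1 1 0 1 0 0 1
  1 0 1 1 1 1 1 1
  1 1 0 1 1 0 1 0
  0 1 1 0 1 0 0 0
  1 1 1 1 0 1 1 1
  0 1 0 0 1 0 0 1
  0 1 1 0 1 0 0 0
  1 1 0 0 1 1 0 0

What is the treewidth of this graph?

A width-3 tree decomposition is:
Bags: B1 = {1, 2, 5, 8}  B2 = {1, 2, 3, 5}  B3 = {2, 3, 4, 5}  B4 = {2, 3, 5, 7}  B5 = {2, 5, 6, 8}
Tree: B1–B2, B2–B3, B2–B4, B1–B5
Each bag holds 4 vertices, so the decomposition has width 3, which upper-bounds the treewidth. Conversely, {1, 2, 5, 8} is a clique of size 4, and the vertices of any clique must share a bag in every tree decomposition; so some bag has ≥ 4 vertices and tw(G) ≥ 3. Therefore the treewidth is 3.

3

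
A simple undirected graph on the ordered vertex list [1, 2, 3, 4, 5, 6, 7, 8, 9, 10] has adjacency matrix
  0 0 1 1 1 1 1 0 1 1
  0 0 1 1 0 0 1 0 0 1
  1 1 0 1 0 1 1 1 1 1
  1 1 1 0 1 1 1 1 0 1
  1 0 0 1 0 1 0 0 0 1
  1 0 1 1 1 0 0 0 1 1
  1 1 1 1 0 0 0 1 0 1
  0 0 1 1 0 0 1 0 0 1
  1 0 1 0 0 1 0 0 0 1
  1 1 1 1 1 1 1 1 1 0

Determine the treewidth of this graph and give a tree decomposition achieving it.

Treewidth 4.
Bags: B1 = {1, 3, 4, 6, 10}  B2 = {1, 3, 6, 9, 10}  B3 = {1, 4, 5, 6, 10}  B4 = {1, 3, 4, 7, 10}  B5 = {3, 4, 7, 8, 10}  B6 = {2, 3, 4, 7, 10}
Tree: B1–B2, B1–B3, B1–B4, B4–B5, B5–B6

The largest bag has 5 vertices, giving width 4; this decomposition certifies tw(G) ≤ 4. On the other hand G contains the 5-clique {1, 3, 6, 9, 10}. A clique must lie in a single bag of any decomposition, so no decomposition can have width below 4. Therefore the treewidth is 4.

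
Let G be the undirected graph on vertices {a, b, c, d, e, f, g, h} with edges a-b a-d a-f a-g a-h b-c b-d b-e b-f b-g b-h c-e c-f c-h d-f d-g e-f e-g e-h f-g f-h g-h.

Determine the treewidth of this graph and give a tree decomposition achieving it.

Treewidth 4.
One such decomposition:
Bags: B1 = {b, c, e, f, h}  B2 = {b, e, f, g, h}  B3 = {a, b, f, g, h}  B4 = {a, b, d, f, g}
Tree: B1–B2, B2–B3, B3–B4

Every bag has size at most 5, so the width is 5 − 1 = 4 and tw(G) ≤ 4. Conversely, {a, b, d, f, g} is a clique of size 5, and the vertices of any clique must share a bag in every tree decomposition; so some bag has ≥ 5 vertices and tw(G) ≥ 4. Hence tw(G) = 4 exactly.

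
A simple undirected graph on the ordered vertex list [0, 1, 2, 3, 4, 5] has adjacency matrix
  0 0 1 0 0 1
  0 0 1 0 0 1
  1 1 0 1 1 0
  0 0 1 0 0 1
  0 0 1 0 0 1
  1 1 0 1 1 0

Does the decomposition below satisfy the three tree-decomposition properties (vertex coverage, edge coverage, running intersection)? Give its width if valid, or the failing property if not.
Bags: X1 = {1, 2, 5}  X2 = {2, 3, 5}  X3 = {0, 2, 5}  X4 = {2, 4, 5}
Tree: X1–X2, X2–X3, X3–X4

Vertex coverage: the bags together contain {0, 1, 2, 3, 4, 5}, the full vertex set. Edge coverage: each edge of G has both endpoints in at least one bag. Running intersection: for every vertex, the bags containing it form a connected subtree. All three properties hold, so this is a valid tree decomposition of width max|bag| − 1 = 2, and hence tw(G) ≤ 2.

Yes; width 2.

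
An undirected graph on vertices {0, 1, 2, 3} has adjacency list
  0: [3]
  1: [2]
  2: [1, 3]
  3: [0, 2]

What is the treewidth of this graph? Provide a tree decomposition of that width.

Treewidth 1.
One such decomposition:
Bags: B1 = {0, 3}  B2 = {2, 3}  B3 = {1, 2}
Tree: B1–B2, B2–B3

Every bag has size at most 2, so the width is 2 − 1 = 1 and tw(G) ≤ 1. Any graph with an edge has treewidth ≥ 1, and G has the edge 0–3. Hence tw(G) = 1 exactly.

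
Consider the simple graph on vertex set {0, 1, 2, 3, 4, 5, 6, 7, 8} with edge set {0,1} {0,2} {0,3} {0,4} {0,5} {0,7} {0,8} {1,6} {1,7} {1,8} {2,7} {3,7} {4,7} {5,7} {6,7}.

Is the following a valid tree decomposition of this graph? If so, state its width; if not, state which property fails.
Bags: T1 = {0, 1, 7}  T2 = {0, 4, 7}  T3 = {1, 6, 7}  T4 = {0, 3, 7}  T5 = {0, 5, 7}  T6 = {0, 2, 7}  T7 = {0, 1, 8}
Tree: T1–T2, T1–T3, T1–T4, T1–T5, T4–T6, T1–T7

Checking the three conditions: (i) the bags cover all of {0, 1, 2, 3, 4, 5, 6, 7, 8}; (ii) for each edge, some bag contains both endpoints; (iii) the bags containing any fixed vertex form a subtree. All hold, so the decomposition is valid with width 3 − 1 = 2.

Yes; width 2.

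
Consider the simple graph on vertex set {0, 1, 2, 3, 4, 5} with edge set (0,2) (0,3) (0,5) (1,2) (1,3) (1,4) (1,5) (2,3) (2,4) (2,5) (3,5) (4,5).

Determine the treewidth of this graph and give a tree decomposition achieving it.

The largest bag has 4 vertices, giving width 3; this decomposition certifies tw(G) ≤ 3. On the other hand G contains the 4-clique {0, 2, 3, 5}. A clique must lie in a single bag of any decomposition, so no decomposition can have width below 3. The upper and lower bounds meet at 3, so that is the treewidth.

Treewidth 3.
One such decomposition:
Bags: B1 = {0, 2, 3, 5}  B2 = {1, 2, 3, 5}  B3 = {1, 2, 4, 5}
Tree: B1–B2, B2–B3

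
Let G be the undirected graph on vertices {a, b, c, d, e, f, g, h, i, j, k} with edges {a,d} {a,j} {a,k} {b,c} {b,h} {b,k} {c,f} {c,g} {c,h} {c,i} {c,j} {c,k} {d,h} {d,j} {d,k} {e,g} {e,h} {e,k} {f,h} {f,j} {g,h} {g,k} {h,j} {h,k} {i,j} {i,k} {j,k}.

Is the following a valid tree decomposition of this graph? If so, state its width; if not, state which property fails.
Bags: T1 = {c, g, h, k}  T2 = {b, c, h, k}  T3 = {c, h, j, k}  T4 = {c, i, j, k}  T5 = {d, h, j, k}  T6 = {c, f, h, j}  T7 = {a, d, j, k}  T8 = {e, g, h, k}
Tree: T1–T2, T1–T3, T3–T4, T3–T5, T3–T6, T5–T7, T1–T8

Yes; width 3.

Vertex coverage: the bags together contain {a, b, c, d, e, f, g, h, i, j, k}, the full vertex set. Edge coverage: each edge of G has both endpoints in at least one bag. Running intersection: for every vertex, the bags containing it form a connected subtree. All three properties hold, so this is a valid tree decomposition of width max|bag| − 1 = 3, and hence tw(G) ≤ 3.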